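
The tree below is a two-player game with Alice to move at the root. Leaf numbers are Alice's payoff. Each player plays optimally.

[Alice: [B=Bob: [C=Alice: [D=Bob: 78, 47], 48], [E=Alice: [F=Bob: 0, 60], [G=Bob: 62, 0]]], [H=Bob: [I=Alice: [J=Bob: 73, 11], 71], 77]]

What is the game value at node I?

71

J: min(73, 11) = 11
I: max(11, 71) = 71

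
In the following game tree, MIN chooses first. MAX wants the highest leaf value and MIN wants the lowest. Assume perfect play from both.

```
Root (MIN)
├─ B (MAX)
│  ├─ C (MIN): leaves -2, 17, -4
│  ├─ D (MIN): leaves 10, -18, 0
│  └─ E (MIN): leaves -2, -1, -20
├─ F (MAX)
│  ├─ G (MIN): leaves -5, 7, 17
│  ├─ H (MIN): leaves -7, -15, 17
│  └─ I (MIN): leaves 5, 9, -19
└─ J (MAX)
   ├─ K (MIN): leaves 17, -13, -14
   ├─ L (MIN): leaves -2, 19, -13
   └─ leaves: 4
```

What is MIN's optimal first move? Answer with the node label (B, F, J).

F

C (MIN): min(-2, 17, -4) = -4
D (MIN): min(10, -18, 0) = -18
E (MIN): min(-2, -1, -20) = -20
B (MAX): max(-4, -18, -20) = -4
G (MIN): min(-5, 7, 17) = -5
H (MIN): min(-7, -15, 17) = -15
I (MIN): min(5, 9, -19) = -19
F (MAX): max(-5, -15, -19) = -5
K (MIN): min(17, -13, -14) = -14
L (MIN): min(-2, 19, -13) = -13
J (MAX): max(-14, -13, 4) = 4
Root (MIN): min(-4, -5, 4) = -5
MIN picks the child with the lowest value: F (value -5).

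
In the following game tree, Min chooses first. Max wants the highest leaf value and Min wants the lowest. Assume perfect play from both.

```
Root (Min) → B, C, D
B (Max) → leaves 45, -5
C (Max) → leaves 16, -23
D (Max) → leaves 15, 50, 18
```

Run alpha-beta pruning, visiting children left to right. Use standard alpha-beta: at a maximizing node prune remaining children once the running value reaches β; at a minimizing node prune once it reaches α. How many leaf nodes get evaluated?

B [α=-∞,β=+∞]: v=45
C [α=-∞,β=45]: v=16
D [α=-∞,β=16]: v=50 after child 2 ≥ β → β-cutoff, skip 1
Root [α=-∞,β=+∞]: v=16
Leaves evaluated: 6 of 7.

6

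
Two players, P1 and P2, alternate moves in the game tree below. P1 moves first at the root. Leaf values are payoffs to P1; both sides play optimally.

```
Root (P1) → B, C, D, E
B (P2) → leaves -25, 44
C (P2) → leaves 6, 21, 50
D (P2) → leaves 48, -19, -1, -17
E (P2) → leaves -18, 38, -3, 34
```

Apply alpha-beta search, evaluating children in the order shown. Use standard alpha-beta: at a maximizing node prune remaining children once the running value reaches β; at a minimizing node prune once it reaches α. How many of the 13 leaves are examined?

B [α=-∞,β=+∞]: v=-25
C [α=-25,β=+∞]: v=6
D [α=6,β=+∞]: v=-19 after child 2 ≤ α → α-cutoff, skip 2
E [α=6,β=+∞]: v=-18 after child 1 ≤ α → α-cutoff, skip 3
Root [α=-∞,β=+∞]: v=6
Leaves evaluated: 8 of 13.

8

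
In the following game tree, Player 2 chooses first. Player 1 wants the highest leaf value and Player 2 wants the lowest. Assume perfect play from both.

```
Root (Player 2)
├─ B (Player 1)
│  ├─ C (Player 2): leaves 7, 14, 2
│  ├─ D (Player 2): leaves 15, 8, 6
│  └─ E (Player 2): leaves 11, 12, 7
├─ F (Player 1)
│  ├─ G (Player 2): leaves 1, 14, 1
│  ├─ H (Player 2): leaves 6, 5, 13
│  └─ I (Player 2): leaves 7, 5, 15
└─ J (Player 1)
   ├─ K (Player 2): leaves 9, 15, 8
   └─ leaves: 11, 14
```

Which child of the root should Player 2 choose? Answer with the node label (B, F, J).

C (Player 2): min(7, 14, 2) = 2
D (Player 2): min(15, 8, 6) = 6
E (Player 2): min(11, 12, 7) = 7
B (Player 1): max(2, 6, 7) = 7
G (Player 2): min(1, 14, 1) = 1
H (Player 2): min(6, 5, 13) = 5
I (Player 2): min(7, 5, 15) = 5
F (Player 1): max(1, 5, 5) = 5
K (Player 2): min(9, 15, 8) = 8
J (Player 1): max(8, 11, 14) = 14
Root (Player 2): min(7, 5, 14) = 5
Player 2 picks the child with the lowest value: F (value 5).

F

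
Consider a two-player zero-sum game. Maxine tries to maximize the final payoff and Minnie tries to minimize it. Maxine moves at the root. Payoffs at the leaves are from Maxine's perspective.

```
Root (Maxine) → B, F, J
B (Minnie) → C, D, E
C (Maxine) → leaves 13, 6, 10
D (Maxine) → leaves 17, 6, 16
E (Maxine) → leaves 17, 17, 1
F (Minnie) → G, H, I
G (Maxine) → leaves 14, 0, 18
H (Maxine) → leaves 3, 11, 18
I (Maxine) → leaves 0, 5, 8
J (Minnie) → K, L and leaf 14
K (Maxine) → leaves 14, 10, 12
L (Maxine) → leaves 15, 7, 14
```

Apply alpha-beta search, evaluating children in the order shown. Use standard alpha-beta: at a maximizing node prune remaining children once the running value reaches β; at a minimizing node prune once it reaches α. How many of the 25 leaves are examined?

19

C [α=-∞,β=+∞]: v=13
D [α=-∞,β=13]: v=17 after child 1 ≥ β → β-cutoff, skip 2
E [α=-∞,β=13]: v=17 after child 1 ≥ β → β-cutoff, skip 2
B [α=-∞,β=+∞]: v=13
G [α=13,β=+∞]: v=18
H [α=13,β=18]: v=18
I [α=13,β=18]: v=8
F [α=13,β=+∞]: v=8
K [α=13,β=+∞]: v=14
L [α=13,β=14]: v=15 after child 1 ≥ β → β-cutoff, skip 2
J [α=13,β=+∞]: v=14
Root [α=-∞,β=+∞]: v=14
Leaves evaluated: 19 of 25.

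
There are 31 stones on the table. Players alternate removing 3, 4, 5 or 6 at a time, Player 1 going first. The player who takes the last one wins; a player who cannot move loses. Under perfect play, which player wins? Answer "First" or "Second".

Compute winning (W) and losing (L) positions by backward induction:
i:   0  1  2  3  4  5  6  7  8  9 10 11 12 13 14 15 16 17 18 19 20 21 22 23 24 25 26 27 28 29 30 31
     L  L  L  W  W  W  W  W  W  L  L  L  W  W  W  W  W  W  L  L  L  W  W  W  W  W  W  L  L  L  W  W
Position 31 is W, so the first player wins.

First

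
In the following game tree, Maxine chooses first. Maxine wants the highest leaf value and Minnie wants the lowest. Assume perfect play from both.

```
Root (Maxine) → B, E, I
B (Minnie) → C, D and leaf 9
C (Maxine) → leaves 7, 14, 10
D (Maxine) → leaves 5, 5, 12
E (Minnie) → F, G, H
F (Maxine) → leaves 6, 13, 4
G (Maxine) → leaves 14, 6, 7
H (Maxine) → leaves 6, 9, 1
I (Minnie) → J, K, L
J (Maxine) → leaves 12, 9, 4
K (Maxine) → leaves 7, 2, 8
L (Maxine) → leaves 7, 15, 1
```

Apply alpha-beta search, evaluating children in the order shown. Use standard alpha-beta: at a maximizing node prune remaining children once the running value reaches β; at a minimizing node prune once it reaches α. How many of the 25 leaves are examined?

C [α=-∞,β=+∞]: v=14
D [α=-∞,β=14]: v=12
B [α=-∞,β=+∞]: v=9
F [α=9,β=+∞]: v=13
G [α=9,β=13]: v=14 after child 1 ≥ β → β-cutoff, skip 2
H [α=9,β=13]: v=9
E [α=9,β=+∞]: v=9
J [α=9,β=+∞]: v=12
K [α=9,β=12]: v=8
I [α=9,β=+∞]: v=8 after child 2 ≤ α → α-cutoff, skip 1
Root [α=-∞,β=+∞]: v=9
Leaves evaluated: 20 of 25.

20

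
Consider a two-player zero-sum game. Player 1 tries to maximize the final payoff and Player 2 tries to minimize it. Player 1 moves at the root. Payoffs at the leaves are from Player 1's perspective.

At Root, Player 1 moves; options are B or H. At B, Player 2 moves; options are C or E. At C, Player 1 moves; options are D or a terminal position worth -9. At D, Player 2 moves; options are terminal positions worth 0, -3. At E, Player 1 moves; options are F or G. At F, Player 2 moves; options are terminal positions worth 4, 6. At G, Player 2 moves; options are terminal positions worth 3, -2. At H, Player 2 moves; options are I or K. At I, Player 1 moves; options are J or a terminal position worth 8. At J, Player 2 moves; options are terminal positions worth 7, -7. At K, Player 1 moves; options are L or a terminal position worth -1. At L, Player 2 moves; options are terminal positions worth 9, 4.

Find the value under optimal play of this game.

4

D (Player 2): min(0, -3) = -3
C (Player 1): max(-3, -9) = -3
F (Player 2): min(4, 6) = 4
G (Player 2): min(3, -2) = -2
E (Player 1): max(4, -2) = 4
B (Player 2): min(-3, 4) = -3
J (Player 2): min(7, -7) = -7
I (Player 1): max(-7, 8) = 8
L (Player 2): min(9, 4) = 4
K (Player 1): max(4, -1) = 4
H (Player 2): min(8, 4) = 4
Root (Player 1): max(-3, 4) = 4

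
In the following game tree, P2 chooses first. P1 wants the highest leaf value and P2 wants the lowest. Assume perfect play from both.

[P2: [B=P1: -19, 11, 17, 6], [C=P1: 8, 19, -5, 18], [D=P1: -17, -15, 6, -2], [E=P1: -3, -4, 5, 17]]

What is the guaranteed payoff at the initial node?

B (P1): max(-19, 11, 17, 6) = 17
C (P1): max(8, 19, -5, 18) = 19
D (P1): max(-17, -15, 6, -2) = 6
E (P1): max(-3, -4, 5, 17) = 17
Root (P2): min(17, 19, 6, 17) = 6

6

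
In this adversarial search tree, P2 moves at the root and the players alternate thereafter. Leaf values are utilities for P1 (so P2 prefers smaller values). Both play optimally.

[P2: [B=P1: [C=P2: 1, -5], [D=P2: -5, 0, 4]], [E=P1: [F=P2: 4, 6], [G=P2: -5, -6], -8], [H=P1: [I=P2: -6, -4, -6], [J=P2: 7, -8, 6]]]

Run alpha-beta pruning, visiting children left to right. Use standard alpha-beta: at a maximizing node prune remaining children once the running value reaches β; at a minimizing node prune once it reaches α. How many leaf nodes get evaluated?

C [α=-∞,β=+∞]: v=-5
D [α=-5,β=+∞]: v=-5 after child 1 ≤ α → α-cutoff, skip 2
B [α=-∞,β=+∞]: v=-5
F [α=-∞,β=-5]: v=4
E [α=-∞,β=-5]: v=4 after child 1 ≥ β → β-cutoff, skip 2
I [α=-∞,β=-5]: v=-6
J [α=-6,β=-5]: v=-8 after child 2 ≤ α → α-cutoff, skip 1
H [α=-∞,β=-5]: v=-6
Root [α=-∞,β=+∞]: v=-6
Leaves evaluated: 10 of 16.

10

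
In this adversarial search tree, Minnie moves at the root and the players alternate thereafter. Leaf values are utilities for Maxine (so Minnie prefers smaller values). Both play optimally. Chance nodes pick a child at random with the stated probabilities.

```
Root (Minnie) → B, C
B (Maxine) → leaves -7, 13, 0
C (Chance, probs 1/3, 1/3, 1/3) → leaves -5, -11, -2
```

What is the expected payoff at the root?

-6

B (Maxine): max(-7, 13, 0) = 13
C (Chance): 1/3·-5 + 1/3·-11 + 1/3·-2 = -6
Root (Minnie): min(13, -6) = -6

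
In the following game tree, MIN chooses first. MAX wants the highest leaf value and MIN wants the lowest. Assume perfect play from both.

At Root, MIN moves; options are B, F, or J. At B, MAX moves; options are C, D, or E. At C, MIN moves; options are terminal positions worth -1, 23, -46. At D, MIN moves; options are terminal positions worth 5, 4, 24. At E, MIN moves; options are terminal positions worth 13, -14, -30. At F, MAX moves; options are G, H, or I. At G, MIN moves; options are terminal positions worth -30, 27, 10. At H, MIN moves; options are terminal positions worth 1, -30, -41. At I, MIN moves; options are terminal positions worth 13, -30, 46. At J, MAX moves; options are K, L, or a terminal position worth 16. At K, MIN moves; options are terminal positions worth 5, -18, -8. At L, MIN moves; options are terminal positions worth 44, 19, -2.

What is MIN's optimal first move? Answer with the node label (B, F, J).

C (MIN): min(-1, 23, -46) = -46
D (MIN): min(5, 4, 24) = 4
E (MIN): min(13, -14, -30) = -30
B (MAX): max(-46, 4, -30) = 4
G (MIN): min(-30, 27, 10) = -30
H (MIN): min(1, -30, -41) = -41
I (MIN): min(13, -30, 46) = -30
F (MAX): max(-30, -41, -30) = -30
K (MIN): min(5, -18, -8) = -18
L (MIN): min(44, 19, -2) = -2
J (MAX): max(-18, -2, 16) = 16
Root (MIN): min(4, -30, 16) = -30
MIN picks the child with the lowest value: F (value -30).

F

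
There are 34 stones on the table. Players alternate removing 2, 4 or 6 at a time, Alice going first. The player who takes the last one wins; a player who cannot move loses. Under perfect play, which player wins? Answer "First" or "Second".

i:   0  1  2  3  4  5  6  7  8  9 10 11 12 13 14 15 16 17 18 19 20 21 22 23 24 25 26 27 28 29 30 31 32 33 34
     L  L  W  W  W  W  W  W  L  L  W  W  W  W  W  W  L  L  W  W  W  W  W  W  L  L  W  W  W  W  W  W  L  L  W
Position 34 is W, so the first player wins.

First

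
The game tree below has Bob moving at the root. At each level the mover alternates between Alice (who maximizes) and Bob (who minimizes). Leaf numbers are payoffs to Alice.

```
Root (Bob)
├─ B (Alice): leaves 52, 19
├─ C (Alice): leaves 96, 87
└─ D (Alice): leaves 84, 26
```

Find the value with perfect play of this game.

52

B (Alice): max(52, 19) = 52
C (Alice): max(96, 87) = 96
D (Alice): max(84, 26) = 84
Root (Bob): min(52, 96, 84) = 52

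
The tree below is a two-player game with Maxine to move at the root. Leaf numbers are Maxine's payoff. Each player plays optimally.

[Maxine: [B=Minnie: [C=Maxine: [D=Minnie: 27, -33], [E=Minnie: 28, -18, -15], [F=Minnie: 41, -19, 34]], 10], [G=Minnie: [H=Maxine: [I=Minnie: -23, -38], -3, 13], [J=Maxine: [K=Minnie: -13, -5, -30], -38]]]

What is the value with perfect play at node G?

-30

I: min(-23, -38) = -38
H: max(-38, -3, 13) = 13
K: min(-13, -5, -30) = -30
J: max(-30, -38) = -30
G: min(13, -30) = -30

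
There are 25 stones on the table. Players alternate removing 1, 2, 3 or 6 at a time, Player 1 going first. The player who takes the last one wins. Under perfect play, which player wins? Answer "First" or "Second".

Mark each pile size as W (mover wins) or L (mover loses):
i:   0  1  2  3  4  5  6  7  8  9 10 11 12 13 14 15 16 17 18 19 20 21 22 23 24 25
     L  W  W  W  L  W  W  W  L  W  W  W  L  W  W  W  L  W  W  W  L  W  W  W  L  W
Position 25 is W, so the first player wins.

First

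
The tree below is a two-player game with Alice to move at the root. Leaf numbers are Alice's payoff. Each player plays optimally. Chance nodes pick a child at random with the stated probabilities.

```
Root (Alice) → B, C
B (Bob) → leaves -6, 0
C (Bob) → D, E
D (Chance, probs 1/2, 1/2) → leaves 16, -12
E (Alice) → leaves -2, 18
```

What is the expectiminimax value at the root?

2

B (Bob): min(-6, 0) = -6
D (Chance): 1/2·16 + 1/2·-12 = 2
E (Alice): max(-2, 18) = 18
C (Bob): min(2, 18) = 2
Root (Alice): max(-6, 2) = 2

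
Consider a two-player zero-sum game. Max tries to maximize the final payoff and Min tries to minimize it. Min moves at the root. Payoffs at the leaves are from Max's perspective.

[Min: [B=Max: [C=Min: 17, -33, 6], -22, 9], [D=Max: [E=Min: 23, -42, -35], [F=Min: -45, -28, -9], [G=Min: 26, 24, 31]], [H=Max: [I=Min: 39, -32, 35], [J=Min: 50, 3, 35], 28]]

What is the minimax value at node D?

24

E: min(23, -42, -35) = -42
F: min(-45, -28, -9) = -45
G: min(26, 24, 31) = 24
D: max(-42, -45, 24) = 24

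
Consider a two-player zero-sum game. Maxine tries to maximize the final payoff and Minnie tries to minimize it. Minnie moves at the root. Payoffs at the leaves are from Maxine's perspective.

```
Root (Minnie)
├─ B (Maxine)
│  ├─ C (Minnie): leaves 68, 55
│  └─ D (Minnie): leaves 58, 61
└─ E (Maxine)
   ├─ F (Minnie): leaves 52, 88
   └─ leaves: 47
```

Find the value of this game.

C (Minnie): min(68, 55) = 55
D (Minnie): min(58, 61) = 58
B (Maxine): max(55, 58) = 58
F (Minnie): min(52, 88) = 52
E (Maxine): max(52, 47) = 52
Root (Minnie): min(58, 52) = 52

52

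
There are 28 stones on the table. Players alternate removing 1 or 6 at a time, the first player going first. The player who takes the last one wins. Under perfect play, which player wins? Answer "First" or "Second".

Second

Positions where the player to move wins (W) vs loses (L):
i:   0  1  2  3  4  5  6  7  8  9 10 11 12 13 14 15 16 17 18 19 20 21 22 23 24 25 26 27 28
     L  W  L  W  L  W  W  L  W  L  W  L  W  W  L  W  L  W  L  W  W  L  W  L  W  L  W  W  L
Position 28 is L, so the second player wins.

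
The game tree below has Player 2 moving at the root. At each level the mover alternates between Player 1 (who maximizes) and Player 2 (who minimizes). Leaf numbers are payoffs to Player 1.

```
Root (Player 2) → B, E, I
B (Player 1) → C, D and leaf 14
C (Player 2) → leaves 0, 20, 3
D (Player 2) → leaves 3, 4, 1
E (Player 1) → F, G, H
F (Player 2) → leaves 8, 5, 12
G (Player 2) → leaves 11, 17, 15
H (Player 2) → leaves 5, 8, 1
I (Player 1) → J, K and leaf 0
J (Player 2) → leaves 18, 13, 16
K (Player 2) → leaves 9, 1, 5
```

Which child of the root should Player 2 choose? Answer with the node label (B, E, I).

C (Player 2): min(0, 20, 3) = 0
D (Player 2): min(3, 4, 1) = 1
B (Player 1): max(0, 1, 14) = 14
F (Player 2): min(8, 5, 12) = 5
G (Player 2): min(11, 17, 15) = 11
H (Player 2): min(5, 8, 1) = 1
E (Player 1): max(5, 11, 1) = 11
J (Player 2): min(18, 13, 16) = 13
K (Player 2): min(9, 1, 5) = 1
I (Player 1): max(13, 1, 0) = 13
Root (Player 2): min(14, 11, 13) = 11
Player 2 picks the child with the lowest value: E (value 11).

E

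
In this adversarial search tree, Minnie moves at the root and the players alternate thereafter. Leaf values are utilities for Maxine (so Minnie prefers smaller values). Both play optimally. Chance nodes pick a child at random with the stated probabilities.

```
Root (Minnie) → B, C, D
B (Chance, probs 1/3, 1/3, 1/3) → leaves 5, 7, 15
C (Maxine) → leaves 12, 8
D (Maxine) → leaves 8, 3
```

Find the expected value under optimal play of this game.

B (Chance): 1/3·5 + 1/3·7 + 1/3·15 = 9
C (Maxine): max(12, 8) = 12
D (Maxine): max(8, 3) = 8
Root (Minnie): min(9, 12, 8) = 8

8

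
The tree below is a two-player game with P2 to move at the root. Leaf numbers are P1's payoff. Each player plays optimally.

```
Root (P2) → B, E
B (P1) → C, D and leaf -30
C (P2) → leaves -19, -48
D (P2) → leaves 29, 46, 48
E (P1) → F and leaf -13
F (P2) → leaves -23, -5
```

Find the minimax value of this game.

-13

C (P2): min(-19, -48) = -48
D (P2): min(29, 46, 48) = 29
B (P1): max(-48, 29, -30) = 29
F (P2): min(-23, -5) = -23
E (P1): max(-23, -13) = -13
Root (P2): min(29, -13) = -13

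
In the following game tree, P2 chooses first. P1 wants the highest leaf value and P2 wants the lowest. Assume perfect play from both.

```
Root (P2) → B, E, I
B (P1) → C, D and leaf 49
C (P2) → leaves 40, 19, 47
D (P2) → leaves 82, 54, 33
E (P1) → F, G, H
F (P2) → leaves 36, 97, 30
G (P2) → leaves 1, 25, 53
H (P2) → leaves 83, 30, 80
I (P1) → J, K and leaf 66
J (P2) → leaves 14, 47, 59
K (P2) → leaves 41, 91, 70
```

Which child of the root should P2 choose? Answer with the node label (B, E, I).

C (P2): min(40, 19, 47) = 19
D (P2): min(82, 54, 33) = 33
B (P1): max(19, 33, 49) = 49
F (P2): min(36, 97, 30) = 30
G (P2): min(1, 25, 53) = 1
H (P2): min(83, 30, 80) = 30
E (P1): max(30, 1, 30) = 30
J (P2): min(14, 47, 59) = 14
K (P2): min(41, 91, 70) = 41
I (P1): max(14, 41, 66) = 66
Root (P2): min(49, 30, 66) = 30
P2 picks the child with the lowest value: E (value 30).

E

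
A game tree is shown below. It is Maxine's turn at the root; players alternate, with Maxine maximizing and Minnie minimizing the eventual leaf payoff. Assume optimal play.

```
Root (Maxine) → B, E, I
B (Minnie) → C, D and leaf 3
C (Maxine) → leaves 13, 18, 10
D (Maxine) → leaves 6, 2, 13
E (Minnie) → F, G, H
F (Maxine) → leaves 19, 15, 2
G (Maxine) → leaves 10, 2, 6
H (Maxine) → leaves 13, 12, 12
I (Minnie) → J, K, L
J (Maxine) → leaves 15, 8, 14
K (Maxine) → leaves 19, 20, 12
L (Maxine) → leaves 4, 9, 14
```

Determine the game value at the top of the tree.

C (Maxine): max(13, 18, 10) = 18
D (Maxine): max(6, 2, 13) = 13
B (Minnie): min(18, 13, 3) = 3
F (Maxine): max(19, 15, 2) = 19
G (Maxine): max(10, 2, 6) = 10
H (Maxine): max(13, 12, 12) = 13
E (Minnie): min(19, 10, 13) = 10
J (Maxine): max(15, 8, 14) = 15
K (Maxine): max(19, 20, 12) = 20
L (Maxine): max(4, 9, 14) = 14
I (Minnie): min(15, 20, 14) = 14
Root (Maxine): max(3, 10, 14) = 14

14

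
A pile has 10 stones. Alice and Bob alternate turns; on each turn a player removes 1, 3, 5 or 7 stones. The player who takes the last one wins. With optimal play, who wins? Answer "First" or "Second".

Mark each pile size as W (mover wins) or L (mover loses):
i:   0  1  2  3  4  5  6  7  8  9 10
     L  W  L  W  L  W  L  W  L  W  L
Position 10 is L, so the second player wins.

Second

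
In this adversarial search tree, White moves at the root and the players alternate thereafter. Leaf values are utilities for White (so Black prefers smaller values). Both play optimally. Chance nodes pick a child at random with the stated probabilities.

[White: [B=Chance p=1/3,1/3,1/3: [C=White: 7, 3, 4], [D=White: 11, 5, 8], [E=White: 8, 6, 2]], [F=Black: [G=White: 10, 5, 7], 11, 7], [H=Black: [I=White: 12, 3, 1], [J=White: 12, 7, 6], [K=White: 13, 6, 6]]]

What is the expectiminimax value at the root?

12

C (White): max(7, 3, 4) = 7
D (White): max(11, 5, 8) = 11
E (White): max(8, 6, 2) = 8
B (Chance): 1/3·7 + 1/3·11 + 1/3·8 = 8.67
G (White): max(10, 5, 7) = 10
F (Black): min(10, 11, 7) = 7
I (White): max(12, 3, 1) = 12
J (White): max(12, 7, 6) = 12
K (White): max(13, 6, 6) = 13
H (Black): min(12, 12, 13) = 12
Root (White): max(8.67, 7, 12) = 12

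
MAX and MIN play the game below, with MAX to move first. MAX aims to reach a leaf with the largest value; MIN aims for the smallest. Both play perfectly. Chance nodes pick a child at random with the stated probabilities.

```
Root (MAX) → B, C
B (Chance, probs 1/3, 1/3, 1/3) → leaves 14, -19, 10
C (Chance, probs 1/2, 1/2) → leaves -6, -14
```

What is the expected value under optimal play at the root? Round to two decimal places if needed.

B (Chance): 1/3·14 + 1/3·-19 + 1/3·10 = 1.67
C (Chance): 1/2·-6 + 1/2·-14 = -10
Root (MAX): max(1.67, -10) = 1.67

1.67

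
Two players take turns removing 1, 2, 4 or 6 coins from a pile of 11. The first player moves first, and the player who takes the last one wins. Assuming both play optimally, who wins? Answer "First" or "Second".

Positions where the player to move wins (W) vs loses (L):
i:   0  1  2  3  4  5  6  7  8  9 10 11
     L  W  W  L  W  W  W  W  L  W  W  L
Position 11 is L, so the second player wins.

Second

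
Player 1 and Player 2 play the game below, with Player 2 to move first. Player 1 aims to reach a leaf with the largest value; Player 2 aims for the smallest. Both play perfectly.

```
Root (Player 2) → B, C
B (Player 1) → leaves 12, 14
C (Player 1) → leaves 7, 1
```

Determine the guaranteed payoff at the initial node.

7

B (Player 1): max(12, 14) = 14
C (Player 1): max(7, 1) = 7
Root (Player 2): min(14, 7) = 7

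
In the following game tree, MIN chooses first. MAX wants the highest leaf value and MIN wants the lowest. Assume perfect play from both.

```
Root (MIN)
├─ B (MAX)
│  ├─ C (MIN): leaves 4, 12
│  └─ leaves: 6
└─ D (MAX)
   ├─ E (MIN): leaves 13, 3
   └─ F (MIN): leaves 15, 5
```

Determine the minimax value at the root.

C (MIN): min(4, 12) = 4
B (MAX): max(4, 6) = 6
E (MIN): min(13, 3) = 3
F (MIN): min(15, 5) = 5
D (MAX): max(3, 5) = 5
Root (MIN): min(6, 5) = 5

5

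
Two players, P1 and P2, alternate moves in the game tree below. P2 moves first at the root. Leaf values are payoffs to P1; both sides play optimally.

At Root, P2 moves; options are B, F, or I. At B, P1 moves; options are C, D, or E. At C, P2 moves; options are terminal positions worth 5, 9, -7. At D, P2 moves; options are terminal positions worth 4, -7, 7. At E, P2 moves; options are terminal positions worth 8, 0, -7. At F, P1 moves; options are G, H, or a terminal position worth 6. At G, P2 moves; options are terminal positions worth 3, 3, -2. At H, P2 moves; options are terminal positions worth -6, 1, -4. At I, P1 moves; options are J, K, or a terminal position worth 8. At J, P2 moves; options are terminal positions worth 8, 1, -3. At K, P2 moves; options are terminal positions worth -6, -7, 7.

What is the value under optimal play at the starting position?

-7

C (P2): min(5, 9, -7) = -7
D (P2): min(4, -7, 7) = -7
E (P2): min(8, 0, -7) = -7
B (P1): max(-7, -7, -7) = -7
G (P2): min(3, 3, -2) = -2
H (P2): min(-6, 1, -4) = -6
F (P1): max(-2, -6, 6) = 6
J (P2): min(8, 1, -3) = -3
K (P2): min(-6, -7, 7) = -7
I (P1): max(-3, -7, 8) = 8
Root (P2): min(-7, 6, 8) = -7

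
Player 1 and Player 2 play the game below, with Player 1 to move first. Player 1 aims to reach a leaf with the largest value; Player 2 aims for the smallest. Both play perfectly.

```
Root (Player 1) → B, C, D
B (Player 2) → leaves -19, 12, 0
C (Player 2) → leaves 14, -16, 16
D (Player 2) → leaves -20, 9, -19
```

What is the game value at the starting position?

B (Player 2): min(-19, 12, 0) = -19
C (Player 2): min(14, -16, 16) = -16
D (Player 2): min(-20, 9, -19) = -20
Root (Player 1): max(-19, -16, -20) = -16

-16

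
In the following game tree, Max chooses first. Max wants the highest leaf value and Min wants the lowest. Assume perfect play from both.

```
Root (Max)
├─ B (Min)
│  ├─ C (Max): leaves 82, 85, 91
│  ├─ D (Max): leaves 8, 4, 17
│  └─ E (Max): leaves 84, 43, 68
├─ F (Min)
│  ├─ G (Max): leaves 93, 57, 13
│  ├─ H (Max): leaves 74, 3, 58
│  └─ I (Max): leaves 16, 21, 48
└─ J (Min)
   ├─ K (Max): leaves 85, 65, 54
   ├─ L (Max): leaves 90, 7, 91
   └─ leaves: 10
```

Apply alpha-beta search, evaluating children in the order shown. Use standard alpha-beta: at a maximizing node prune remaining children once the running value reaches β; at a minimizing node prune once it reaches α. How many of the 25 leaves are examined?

21

C [α=-∞,β=+∞]: v=91
D [α=-∞,β=91]: v=17
E [α=-∞,β=17]: v=84 after child 1 ≥ β → β-cutoff, skip 2
B [α=-∞,β=+∞]: v=17
G [α=17,β=+∞]: v=93
H [α=17,β=93]: v=74
I [α=17,β=74]: v=48
F [α=17,β=+∞]: v=48
K [α=48,β=+∞]: v=85
L [α=48,β=85]: v=90 after child 1 ≥ β → β-cutoff, skip 2
J [α=48,β=+∞]: v=10
Root [α=-∞,β=+∞]: v=48
Leaves evaluated: 21 of 25.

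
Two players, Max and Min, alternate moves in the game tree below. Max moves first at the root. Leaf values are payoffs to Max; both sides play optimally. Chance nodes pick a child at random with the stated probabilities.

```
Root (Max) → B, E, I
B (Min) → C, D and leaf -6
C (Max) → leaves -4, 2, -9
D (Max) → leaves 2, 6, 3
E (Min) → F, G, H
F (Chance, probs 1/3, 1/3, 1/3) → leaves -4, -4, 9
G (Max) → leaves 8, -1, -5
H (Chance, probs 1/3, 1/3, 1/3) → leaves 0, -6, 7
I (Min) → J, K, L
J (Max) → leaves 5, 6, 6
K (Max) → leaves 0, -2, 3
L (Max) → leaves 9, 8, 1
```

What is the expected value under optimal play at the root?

C (Max): max(-4, 2, -9) = 2
D (Max): max(2, 6, 3) = 6
B (Min): min(2, 6, -6) = -6
F (Chance): 1/3·-4 + 1/3·-4 + 1/3·9 = 0.33
G (Max): max(8, -1, -5) = 8
H (Chance): 1/3·0 + 1/3·-6 + 1/3·7 = 0.33
E (Min): min(0.33, 8, 0.33) = 0.33
J (Max): max(5, 6, 6) = 6
K (Max): max(0, -2, 3) = 3
L (Max): max(9, 8, 1) = 9
I (Min): min(6, 3, 9) = 3
Root (Max): max(-6, 0.33, 3) = 3

3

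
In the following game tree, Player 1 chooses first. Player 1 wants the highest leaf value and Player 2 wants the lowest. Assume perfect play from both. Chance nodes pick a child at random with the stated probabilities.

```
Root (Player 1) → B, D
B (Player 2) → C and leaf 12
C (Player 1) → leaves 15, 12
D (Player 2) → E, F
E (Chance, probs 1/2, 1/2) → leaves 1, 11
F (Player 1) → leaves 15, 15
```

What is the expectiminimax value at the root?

C (Player 1): max(15, 12) = 15
B (Player 2): min(15, 12) = 12
E (Chance): 1/2·1 + 1/2·11 = 6
F (Player 1): max(15, 15) = 15
D (Player 2): min(6, 15) = 6
Root (Player 1): max(12, 6) = 12

12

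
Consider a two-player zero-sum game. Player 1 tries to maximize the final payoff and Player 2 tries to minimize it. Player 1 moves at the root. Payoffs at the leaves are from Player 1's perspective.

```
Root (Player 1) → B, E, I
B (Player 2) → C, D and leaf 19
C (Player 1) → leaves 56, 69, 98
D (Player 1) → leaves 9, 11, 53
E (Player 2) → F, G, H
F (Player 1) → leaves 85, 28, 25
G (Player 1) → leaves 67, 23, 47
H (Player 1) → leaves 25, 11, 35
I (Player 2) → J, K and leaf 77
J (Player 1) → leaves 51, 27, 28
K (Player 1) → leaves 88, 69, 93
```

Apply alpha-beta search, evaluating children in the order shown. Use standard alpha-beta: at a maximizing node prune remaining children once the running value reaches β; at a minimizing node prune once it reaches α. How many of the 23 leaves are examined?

C [α=-∞,β=+∞]: v=98
D [α=-∞,β=98]: v=53
B [α=-∞,β=+∞]: v=19
F [α=19,β=+∞]: v=85
G [α=19,β=85]: v=67
H [α=19,β=67]: v=35
E [α=19,β=+∞]: v=35
J [α=35,β=+∞]: v=51
K [α=35,β=51]: v=88 after child 1 ≥ β → β-cutoff, skip 2
I [α=35,β=+∞]: v=51
Root [α=-∞,β=+∞]: v=51
Leaves evaluated: 21 of 23.

21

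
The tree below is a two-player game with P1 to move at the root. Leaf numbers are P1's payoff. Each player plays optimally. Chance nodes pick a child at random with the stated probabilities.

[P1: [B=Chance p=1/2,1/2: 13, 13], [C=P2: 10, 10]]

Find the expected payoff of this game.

13

B (Chance): 1/2·13 + 1/2·13 = 13
C (P2): min(10, 10) = 10
Root (P1): max(13, 10) = 13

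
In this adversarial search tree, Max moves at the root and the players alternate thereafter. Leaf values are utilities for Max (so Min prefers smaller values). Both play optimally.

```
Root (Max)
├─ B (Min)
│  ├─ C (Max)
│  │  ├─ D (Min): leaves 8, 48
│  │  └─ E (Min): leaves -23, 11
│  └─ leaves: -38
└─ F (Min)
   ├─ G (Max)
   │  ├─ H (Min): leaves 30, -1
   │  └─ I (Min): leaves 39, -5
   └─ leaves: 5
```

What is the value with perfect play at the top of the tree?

D (Min): min(8, 48) = 8
E (Min): min(-23, 11) = -23
C (Max): max(8, -23) = 8
B (Min): min(8, -38) = -38
H (Min): min(30, -1) = -1
I (Min): min(39, -5) = -5
G (Max): max(-1, -5) = -1
F (Min): min(-1, 5) = -1
Root (Max): max(-38, -1) = -1

-1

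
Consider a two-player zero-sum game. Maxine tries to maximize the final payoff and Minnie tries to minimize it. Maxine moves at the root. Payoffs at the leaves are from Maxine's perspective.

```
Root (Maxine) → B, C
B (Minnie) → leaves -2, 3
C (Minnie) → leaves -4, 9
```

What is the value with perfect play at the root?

-2

B (Minnie): min(-2, 3) = -2
C (Minnie): min(-4, 9) = -4
Root (Maxine): max(-2, -4) = -2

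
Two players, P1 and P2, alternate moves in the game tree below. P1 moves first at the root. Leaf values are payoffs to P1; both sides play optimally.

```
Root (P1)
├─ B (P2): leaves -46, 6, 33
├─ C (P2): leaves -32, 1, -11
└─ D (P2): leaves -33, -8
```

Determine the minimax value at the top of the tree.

B (P2): min(-46, 6, 33) = -46
C (P2): min(-32, 1, -11) = -32
D (P2): min(-33, -8) = -33
Root (P1): max(-46, -32, -33) = -32

-32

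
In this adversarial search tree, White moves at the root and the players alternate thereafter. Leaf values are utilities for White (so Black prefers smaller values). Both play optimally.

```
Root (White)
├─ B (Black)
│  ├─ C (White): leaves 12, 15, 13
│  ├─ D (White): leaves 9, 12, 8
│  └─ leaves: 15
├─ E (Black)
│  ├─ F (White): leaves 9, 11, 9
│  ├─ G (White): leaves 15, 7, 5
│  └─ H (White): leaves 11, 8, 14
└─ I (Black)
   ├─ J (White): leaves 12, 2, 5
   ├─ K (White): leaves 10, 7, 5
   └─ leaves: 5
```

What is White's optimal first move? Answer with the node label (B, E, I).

C (White): max(12, 15, 13) = 15
D (White): max(9, 12, 8) = 12
B (Black): min(15, 12, 15) = 12
F (White): max(9, 11, 9) = 11
G (White): max(15, 7, 5) = 15
H (White): max(11, 8, 14) = 14
E (Black): min(11, 15, 14) = 11
J (White): max(12, 2, 5) = 12
K (White): max(10, 7, 5) = 10
I (Black): min(12, 10, 5) = 5
Root (White): max(12, 11, 5) = 12
White picks the child with the highest value: B (value 12).

B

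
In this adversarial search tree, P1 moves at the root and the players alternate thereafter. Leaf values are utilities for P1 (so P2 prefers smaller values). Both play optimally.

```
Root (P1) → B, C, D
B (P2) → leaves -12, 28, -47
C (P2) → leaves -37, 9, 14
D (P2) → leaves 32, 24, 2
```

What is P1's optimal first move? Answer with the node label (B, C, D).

B (P2): min(-12, 28, -47) = -47
C (P2): min(-37, 9, 14) = -37
D (P2): min(32, 24, 2) = 2
Root (P1): max(-47, -37, 2) = 2
P1 picks the child with the highest value: D (value 2).

D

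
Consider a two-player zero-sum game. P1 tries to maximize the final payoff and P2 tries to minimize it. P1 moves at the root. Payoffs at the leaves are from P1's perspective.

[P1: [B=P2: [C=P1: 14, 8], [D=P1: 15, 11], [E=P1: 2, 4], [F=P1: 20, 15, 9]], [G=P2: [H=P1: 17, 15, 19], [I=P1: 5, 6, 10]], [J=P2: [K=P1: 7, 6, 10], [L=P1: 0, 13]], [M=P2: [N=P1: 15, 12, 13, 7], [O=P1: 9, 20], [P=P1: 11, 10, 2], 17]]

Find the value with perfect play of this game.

C (P1): max(14, 8) = 14
D (P1): max(15, 11) = 15
E (P1): max(2, 4) = 4
F (P1): max(20, 15, 9) = 20
B (P2): min(14, 15, 4, 20) = 4
H (P1): max(17, 15, 19) = 19
I (P1): max(5, 6, 10) = 10
G (P2): min(19, 10) = 10
K (P1): max(7, 6, 10) = 10
L (P1): max(0, 13) = 13
J (P2): min(10, 13) = 10
N (P1): max(15, 12, 13, 7) = 15
O (P1): max(9, 20) = 20
P (P1): max(11, 10, 2) = 11
M (P2): min(15, 20, 11, 17) = 11
Root (P1): max(4, 10, 10, 11) = 11

11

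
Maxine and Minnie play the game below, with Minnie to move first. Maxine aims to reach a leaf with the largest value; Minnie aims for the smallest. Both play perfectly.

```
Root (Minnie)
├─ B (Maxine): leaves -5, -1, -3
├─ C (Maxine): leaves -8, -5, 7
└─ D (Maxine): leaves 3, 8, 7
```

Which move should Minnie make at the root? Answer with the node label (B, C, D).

B

B (Maxine): max(-5, -1, -3) = -1
C (Maxine): max(-8, -5, 7) = 7
D (Maxine): max(3, 8, 7) = 8
Root (Minnie): min(-1, 7, 8) = -1
Minnie picks the child with the lowest value: B (value -1).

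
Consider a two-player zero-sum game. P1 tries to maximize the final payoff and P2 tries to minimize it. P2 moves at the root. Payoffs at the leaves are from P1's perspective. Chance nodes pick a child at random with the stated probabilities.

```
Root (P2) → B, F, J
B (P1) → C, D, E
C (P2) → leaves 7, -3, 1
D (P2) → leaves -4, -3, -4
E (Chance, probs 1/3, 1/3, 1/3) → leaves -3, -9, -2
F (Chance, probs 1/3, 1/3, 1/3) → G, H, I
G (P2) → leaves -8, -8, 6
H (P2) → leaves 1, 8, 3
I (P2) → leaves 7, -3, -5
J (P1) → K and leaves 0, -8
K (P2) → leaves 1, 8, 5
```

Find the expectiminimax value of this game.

C (P2): min(7, -3, 1) = -3
D (P2): min(-4, -3, -4) = -4
E (Chance): 1/3·-3 + 1/3·-9 + 1/3·-2 = -4.67
B (P1): max(-3, -4, -4.67) = -3
G (P2): min(-8, -8, 6) = -8
H (P2): min(1, 8, 3) = 1
I (P2): min(7, -3, -5) = -5
F (Chance): 1/3·-8 + 1/3·1 + 1/3·-5 = -4
K (P2): min(1, 8, 5) = 1
J (P1): max(1, 0, -8) = 1
Root (P2): min(-3, -4, 1) = -4

-4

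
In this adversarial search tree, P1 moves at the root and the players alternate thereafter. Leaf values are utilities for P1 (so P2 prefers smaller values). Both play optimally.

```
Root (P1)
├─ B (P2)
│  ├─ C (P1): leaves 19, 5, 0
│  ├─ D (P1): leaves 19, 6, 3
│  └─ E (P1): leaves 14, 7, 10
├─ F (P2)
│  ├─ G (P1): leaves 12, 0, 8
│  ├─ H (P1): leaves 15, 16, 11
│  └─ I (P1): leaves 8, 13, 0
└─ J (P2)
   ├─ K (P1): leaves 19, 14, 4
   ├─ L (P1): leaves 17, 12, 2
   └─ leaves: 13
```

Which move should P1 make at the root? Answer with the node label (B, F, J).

B

C (P1): max(19, 5, 0) = 19
D (P1): max(19, 6, 3) = 19
E (P1): max(14, 7, 10) = 14
B (P2): min(19, 19, 14) = 14
G (P1): max(12, 0, 8) = 12
H (P1): max(15, 16, 11) = 16
I (P1): max(8, 13, 0) = 13
F (P2): min(12, 16, 13) = 12
K (P1): max(19, 14, 4) = 19
L (P1): max(17, 12, 2) = 17
J (P2): min(19, 17, 13) = 13
Root (P1): max(14, 12, 13) = 14
P1 picks the child with the highest value: B (value 14).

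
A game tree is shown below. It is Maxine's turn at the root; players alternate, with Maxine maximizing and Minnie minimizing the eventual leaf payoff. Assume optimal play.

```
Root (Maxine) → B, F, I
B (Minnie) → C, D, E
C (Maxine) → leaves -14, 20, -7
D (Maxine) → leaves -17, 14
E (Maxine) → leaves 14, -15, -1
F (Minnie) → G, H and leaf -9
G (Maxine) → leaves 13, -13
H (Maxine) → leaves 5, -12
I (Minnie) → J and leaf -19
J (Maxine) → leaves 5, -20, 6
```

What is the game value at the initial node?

14

C (Maxine): max(-14, 20, -7) = 20
D (Maxine): max(-17, 14) = 14
E (Maxine): max(14, -15, -1) = 14
B (Minnie): min(20, 14, 14) = 14
G (Maxine): max(13, -13) = 13
H (Maxine): max(5, -12) = 5
F (Minnie): min(13, 5, -9) = -9
J (Maxine): max(5, -20, 6) = 6
I (Minnie): min(6, -19) = -19
Root (Maxine): max(14, -9, -19) = 14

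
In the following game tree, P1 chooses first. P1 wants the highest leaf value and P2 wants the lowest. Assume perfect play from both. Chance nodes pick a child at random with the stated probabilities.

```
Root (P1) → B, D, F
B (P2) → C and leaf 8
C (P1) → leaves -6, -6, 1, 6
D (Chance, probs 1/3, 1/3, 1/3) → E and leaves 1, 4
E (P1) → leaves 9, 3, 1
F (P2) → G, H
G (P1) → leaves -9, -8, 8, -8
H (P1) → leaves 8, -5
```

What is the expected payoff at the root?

C (P1): max(-6, -6, 1, 6) = 6
B (P2): min(6, 8) = 6
E (P1): max(9, 3, 1) = 9
D (Chance): 1/3·9 + 1/3·1 + 1/3·4 = 4.67
G (P1): max(-9, -8, 8, -8) = 8
H (P1): max(8, -5) = 8
F (P2): min(8, 8) = 8
Root (P1): max(6, 4.67, 8) = 8

8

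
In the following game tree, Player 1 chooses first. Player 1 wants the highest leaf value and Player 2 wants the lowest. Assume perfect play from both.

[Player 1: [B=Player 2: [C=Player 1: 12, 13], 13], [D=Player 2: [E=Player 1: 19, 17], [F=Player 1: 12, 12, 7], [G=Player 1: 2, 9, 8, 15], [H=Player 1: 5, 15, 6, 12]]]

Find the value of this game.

C (Player 1): max(12, 13) = 13
B (Player 2): min(13, 13) = 13
E (Player 1): max(19, 17) = 19
F (Player 1): max(12, 12, 7) = 12
G (Player 1): max(2, 9, 8, 15) = 15
H (Player 1): max(5, 15, 6, 12) = 15
D (Player 2): min(19, 12, 15, 15) = 12
Root (Player 1): max(13, 12) = 13

13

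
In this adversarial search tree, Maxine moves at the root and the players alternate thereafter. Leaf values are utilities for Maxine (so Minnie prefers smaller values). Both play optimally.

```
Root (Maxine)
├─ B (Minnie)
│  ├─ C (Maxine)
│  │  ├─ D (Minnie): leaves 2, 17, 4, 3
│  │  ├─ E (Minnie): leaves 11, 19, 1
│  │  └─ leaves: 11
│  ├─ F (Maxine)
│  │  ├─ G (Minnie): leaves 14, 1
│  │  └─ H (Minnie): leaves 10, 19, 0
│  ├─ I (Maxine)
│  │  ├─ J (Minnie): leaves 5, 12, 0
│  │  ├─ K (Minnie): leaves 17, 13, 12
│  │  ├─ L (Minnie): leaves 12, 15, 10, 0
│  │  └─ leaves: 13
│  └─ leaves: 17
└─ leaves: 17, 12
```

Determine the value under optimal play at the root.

17

D (Minnie): min(2, 17, 4, 3) = 2
E (Minnie): min(11, 19, 1) = 1
C (Maxine): max(2, 1, 11) = 11
G (Minnie): min(14, 1) = 1
H (Minnie): min(10, 19, 0) = 0
F (Maxine): max(1, 0) = 1
J (Minnie): min(5, 12, 0) = 0
K (Minnie): min(17, 13, 12) = 12
L (Minnie): min(12, 15, 10, 0) = 0
I (Maxine): max(0, 12, 0, 13) = 13
B (Minnie): min(11, 1, 13, 17) = 1
Root (Maxine): max(1, 17, 12) = 17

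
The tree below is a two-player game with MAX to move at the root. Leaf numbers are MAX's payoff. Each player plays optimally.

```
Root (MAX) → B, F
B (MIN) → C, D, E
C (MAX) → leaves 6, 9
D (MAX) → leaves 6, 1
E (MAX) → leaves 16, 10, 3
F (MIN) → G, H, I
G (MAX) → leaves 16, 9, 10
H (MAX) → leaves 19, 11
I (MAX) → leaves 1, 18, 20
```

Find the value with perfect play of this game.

16

C (MAX): max(6, 9) = 9
D (MAX): max(6, 1) = 6
E (MAX): max(16, 10, 3) = 16
B (MIN): min(9, 6, 16) = 6
G (MAX): max(16, 9, 10) = 16
H (MAX): max(19, 11) = 19
I (MAX): max(1, 18, 20) = 20
F (MIN): min(16, 19, 20) = 16
Root (MAX): max(6, 16) = 16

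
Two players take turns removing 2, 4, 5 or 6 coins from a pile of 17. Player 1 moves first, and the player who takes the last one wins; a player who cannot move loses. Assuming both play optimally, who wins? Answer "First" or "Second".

Second

W/L table (W = player to move can force a win):
i:   0  1  2  3  4  5  6  7  8  9 10 11 12 13 14 15 16 17
     L  L  W  W  W  W  W  W  L  L  W  W  W  W  W  W  L  L
Position 17 is L, so the second player wins.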